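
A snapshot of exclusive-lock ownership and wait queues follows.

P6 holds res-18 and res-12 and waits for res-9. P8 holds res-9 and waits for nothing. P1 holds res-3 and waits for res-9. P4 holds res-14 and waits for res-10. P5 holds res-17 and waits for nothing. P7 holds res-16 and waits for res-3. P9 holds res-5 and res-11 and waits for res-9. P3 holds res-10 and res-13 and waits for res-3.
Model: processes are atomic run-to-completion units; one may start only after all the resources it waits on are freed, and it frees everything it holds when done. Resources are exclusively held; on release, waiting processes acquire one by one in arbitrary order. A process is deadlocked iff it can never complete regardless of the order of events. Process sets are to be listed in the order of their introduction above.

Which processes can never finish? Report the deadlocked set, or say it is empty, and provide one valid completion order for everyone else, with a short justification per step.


The deadlocked set is empty.
Key observation: every chain of waits terminates; starting from the processes that wait on nothing, all the rest unlock in turn.
One completion order for the rest: P8, P6, P5, P1, P9, P3, P4, P7.
Walking it through:
  P8 waits on nothing -> runs at once and releases res-9
  P6 waits on res-9 — all released -> runs and releases res-18 and res-12
  P5 waits on nothing -> runs at once and releases res-17
  P1 waits on res-9 — all released -> runs and releases res-3
  P9 waits on res-9 — all released -> runs and releases res-5 and res-11
  P3 waits on res-3 — all released -> runs and releases res-10 and res-13
  P4 waits on res-10 — all released -> runs and releases res-14
  P7 waits on res-3 — all released -> runs and releases res-16


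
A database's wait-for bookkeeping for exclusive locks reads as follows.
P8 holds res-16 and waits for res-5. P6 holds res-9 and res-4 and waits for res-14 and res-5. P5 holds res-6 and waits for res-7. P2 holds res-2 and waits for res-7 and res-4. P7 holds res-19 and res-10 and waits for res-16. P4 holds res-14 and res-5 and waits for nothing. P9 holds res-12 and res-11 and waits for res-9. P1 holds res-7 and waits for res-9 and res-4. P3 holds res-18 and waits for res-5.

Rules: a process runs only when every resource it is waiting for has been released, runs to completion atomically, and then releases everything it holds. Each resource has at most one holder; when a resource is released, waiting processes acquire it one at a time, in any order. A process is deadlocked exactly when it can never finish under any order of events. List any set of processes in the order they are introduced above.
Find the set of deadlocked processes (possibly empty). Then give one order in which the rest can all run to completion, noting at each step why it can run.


The deadlocked set is empty.
Key observation: there is no circular wait here — follow any chain and it reaches a process that is free to run now.
The rest can finish in the order P4, P6, P1, P9, P2, P5, P8, P3, P7.
Check, step by step:
  P4: no waits; runs immediately, freeing res-14 and res-5
  P6: everything it awaited (res-14 and res-5) is free; runs, freeing res-9 and res-4
  P1: everything it awaited (res-9 and res-4) is free; runs, freeing res-7
  P9: everything it awaited (res-9) is free; runs, freeing res-12 and res-11
  P2: everything it awaited (res-7 and res-4) is free; runs, freeing res-2
  P5: everything it awaited (res-7) is free; runs, freeing res-6
  P8: everything it awaited (res-5) is free; runs, freeing res-16
  P3: everything it awaited (res-5) is free; runs, freeing res-18
  P7: everything it awaited (res-16) is free; runs, freeing res-19 and res-10


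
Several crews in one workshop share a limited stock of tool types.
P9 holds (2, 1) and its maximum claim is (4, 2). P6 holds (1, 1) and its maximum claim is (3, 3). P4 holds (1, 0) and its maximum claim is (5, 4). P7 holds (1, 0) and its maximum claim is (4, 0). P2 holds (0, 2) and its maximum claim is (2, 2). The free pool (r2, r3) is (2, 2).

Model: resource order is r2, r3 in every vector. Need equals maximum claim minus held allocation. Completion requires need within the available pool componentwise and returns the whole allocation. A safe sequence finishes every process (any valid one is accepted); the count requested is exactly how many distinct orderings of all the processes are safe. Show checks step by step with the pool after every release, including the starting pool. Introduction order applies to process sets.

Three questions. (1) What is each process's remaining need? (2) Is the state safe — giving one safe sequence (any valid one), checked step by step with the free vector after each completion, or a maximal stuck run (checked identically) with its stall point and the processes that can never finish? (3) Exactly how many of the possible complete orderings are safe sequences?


(1) Need matrix, components ordered r2, r3:
  P9: (2, 1)
  P6: (2, 2)
  P4: (4, 4)
  P7: (3, 0)
  P2: (2, 0)
(2) The state is SAFE; one workable sequence: P2, P6, P7, P9, P4.
Key observation: P2 is the earliest step where a requested resource binds exactly: need (2, 0), pool (2, 2) at its turn.
Walking it through:
  pool = (2, 2)
  P2 needs (2, 0) <= (2, 2) -> finishes; pool += (0, 2) = (2, 4)
  P6 needs (2, 2) <= (2, 4) -> finishes; pool += (1, 1) = (3, 5)
  P7 needs (3, 0) <= (3, 5) -> finishes; pool += (1, 0) = (4, 5)
  P9 needs (2, 1) <= (4, 5) -> finishes; pool += (2, 1) = (6, 6)
  P4 needs (4, 4) <= (6, 6) -> finishes; pool += (1, 0) = (7, 6)
(3) Exactly 40 of the possible complete orderings are safe sequences.


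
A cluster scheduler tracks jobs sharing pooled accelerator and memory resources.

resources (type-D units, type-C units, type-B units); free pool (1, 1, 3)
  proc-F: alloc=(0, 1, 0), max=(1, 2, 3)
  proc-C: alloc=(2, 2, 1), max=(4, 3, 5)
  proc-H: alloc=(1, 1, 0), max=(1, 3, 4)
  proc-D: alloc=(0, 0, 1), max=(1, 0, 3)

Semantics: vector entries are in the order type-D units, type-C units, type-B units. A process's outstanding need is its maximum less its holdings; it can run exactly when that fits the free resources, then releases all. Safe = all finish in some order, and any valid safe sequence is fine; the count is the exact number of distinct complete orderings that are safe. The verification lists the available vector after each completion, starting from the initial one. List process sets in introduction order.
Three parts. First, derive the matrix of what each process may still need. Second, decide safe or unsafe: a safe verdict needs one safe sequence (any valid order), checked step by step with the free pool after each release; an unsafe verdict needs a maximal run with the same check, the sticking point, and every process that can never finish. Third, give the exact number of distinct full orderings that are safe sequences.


(1) Outstanding need per process (order type-D units, type-C units, type-B units):
  proc-F: (1, 1, 3)
  proc-C: (2, 1, 4)
  proc-H: (0, 2, 4)
  proc-D: (1, 0, 2)
(2) SAFE. One safe sequence: proc-F, proc-D, proc-H, proc-C.
Key observation: at proc-F the run first touches a limit — (1, 1, 3) against (1, 1, 3), exact on a resource it actually requests.
Verifying each step:
  pool = (1, 1, 3)
  proc-F: need (1, 1, 3) fits (1, 1, 3); releases (0, 1, 0), pool now (1, 2, 3)
  proc-D: need (1, 0, 2) fits (1, 2, 3); releases (0, 0, 1), pool now (1, 2, 4)
  proc-H: need (0, 2, 4) fits (1, 2, 4); releases (1, 1, 0), pool now (2, 3, 4)
  proc-C: need (2, 1, 4) fits (2, 3, 4); releases (2, 2, 1), pool now (4, 5, 5)
(3) Precisely 2 of the possible complete orderings are safe sequences.


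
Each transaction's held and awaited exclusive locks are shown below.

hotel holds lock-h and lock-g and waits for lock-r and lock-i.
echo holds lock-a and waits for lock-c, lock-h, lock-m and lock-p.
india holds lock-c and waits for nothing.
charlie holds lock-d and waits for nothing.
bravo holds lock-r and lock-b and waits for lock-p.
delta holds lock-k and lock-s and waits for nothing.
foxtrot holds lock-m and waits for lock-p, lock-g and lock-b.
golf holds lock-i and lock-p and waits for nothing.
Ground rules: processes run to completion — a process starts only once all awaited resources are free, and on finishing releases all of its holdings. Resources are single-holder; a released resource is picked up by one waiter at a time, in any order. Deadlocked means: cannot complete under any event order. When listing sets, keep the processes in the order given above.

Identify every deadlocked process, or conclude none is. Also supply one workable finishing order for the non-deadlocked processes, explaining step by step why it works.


Nothing here is deadlocked.
Key observation: the waits form no ring: some process can always run, and its releases unblock the others one by one.
A valid finishing order for the others: golf, bravo, india, charlie, hotel, foxtrot, delta, echo.
Step-by-step check:
  golf waits on nothing -> runs at once and releases lock-i and lock-p
  run bravo (all its waits — lock-p — are resolved); releases lock-r and lock-b
  india waits on nothing -> runs at once and releases lock-c
  charlie waits on nothing -> runs at once and releases lock-d
  run hotel (all its waits — lock-r and lock-i — are resolved); releases lock-h and lock-g
  run foxtrot (all its waits — lock-p, lock-g and lock-b — are resolved); releases lock-m
  delta waits on nothing -> runs at once and releases lock-k and lock-s
  run echo (all its waits — lock-c, lock-h, lock-m and lock-p — are resolved); releases lock-a


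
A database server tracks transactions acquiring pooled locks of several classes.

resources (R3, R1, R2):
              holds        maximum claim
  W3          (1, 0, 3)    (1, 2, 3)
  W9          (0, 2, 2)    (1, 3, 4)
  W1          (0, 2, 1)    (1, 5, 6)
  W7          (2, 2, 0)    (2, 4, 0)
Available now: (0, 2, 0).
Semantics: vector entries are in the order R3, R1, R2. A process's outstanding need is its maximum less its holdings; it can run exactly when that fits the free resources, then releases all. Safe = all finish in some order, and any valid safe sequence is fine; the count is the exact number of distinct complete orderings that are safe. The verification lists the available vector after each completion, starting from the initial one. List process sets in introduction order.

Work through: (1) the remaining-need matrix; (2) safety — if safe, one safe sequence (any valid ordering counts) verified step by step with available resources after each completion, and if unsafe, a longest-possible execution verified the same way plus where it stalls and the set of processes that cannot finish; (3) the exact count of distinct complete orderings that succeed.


(1) Remaining need (order R3, R1, R2):
  W3: (0, 2, 0)
  W9: (1, 1, 2)
  W1: (1, 3, 5)
  W7: (0, 2, 0)
(2) SAFE — a valid safe sequence is W3, W9, W1, W7.
Key observation: at W3 the run first touches a limit — (0, 2, 0) against (0, 2, 0), exact on a resource it actually requests.
Check, step by step:
  pool = (0, 2, 0)
  run W3 (needs (0, 2, 0), free (0, 2, 0)); after release of (1, 0, 3) the pool is (1, 2, 3)
  run W9 (needs (1, 1, 2), free (1, 2, 3)); after release of (0, 2, 2) the pool is (1, 4, 5)
  run W1 (needs (1, 3, 5), free (1, 4, 5)); after release of (0, 2, 1) the pool is (1, 6, 6)
  run W7 (needs (0, 2, 0), free (1, 6, 6)); after release of (2, 2, 0) the pool is (3, 8, 6)
(3) The exact count: 4 of the possible complete orderings are safe sequences.


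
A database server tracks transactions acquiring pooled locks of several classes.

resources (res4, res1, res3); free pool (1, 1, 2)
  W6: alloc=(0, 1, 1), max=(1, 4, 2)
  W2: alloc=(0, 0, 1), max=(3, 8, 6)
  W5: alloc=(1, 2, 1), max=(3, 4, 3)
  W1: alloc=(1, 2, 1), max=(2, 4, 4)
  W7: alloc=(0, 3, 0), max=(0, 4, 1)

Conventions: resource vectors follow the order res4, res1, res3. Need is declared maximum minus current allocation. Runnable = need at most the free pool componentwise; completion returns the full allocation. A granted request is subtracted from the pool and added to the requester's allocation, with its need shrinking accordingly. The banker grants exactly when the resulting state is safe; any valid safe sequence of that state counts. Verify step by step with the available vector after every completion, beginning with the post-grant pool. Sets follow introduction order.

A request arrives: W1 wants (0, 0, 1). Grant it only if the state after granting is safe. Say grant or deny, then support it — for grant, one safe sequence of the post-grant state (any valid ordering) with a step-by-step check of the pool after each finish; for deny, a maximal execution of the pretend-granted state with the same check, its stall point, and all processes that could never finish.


GRANT. The post-grant state is safe; one safe sequence: W7, W6, W1, W5, W2.
Key observation: granting shrinks the pool to (1, 1, 1), yet W7 still fits and the chain goes through.
Verifying the post-grant state step by step:
  pool = (1, 1, 1)
  W7 needs (0, 1, 1) <= (1, 1, 1) -> finishes; pool += (0, 3, 0) = (1, 4, 1)
  W6 needs (1, 3, 1) <= (1, 4, 1) -> finishes; pool += (0, 1, 1) = (1, 5, 2)
  W1 needs (1, 2, 2) <= (1, 5, 2) -> finishes; pool += (1, 2, 2) = (2, 7, 4)
  W5 needs (2, 2, 2) <= (2, 7, 4) -> finishes; pool += (1, 2, 1) = (3, 9, 5)
  W2 needs (3, 8, 5) <= (3, 9, 5) -> finishes; pool += (0, 0, 1) = (3, 9, 6)


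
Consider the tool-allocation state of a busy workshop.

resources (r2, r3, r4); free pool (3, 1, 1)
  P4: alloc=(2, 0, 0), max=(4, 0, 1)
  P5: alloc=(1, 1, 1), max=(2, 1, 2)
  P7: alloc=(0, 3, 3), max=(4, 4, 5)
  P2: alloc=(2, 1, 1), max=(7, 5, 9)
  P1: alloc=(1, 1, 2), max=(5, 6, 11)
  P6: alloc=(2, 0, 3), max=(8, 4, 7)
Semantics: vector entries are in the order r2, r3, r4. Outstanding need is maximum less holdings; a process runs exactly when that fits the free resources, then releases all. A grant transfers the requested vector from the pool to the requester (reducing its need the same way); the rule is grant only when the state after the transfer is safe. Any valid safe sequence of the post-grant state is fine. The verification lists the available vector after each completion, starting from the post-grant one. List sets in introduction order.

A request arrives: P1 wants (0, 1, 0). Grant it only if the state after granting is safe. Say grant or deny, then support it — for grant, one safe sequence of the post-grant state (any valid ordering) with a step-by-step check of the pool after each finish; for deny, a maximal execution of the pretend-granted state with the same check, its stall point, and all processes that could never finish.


GRANT. The post-grant state is safe; one safe sequence: P5, P7, P4, P6, P2, P1.
Key observation: the grant leaves (3, 0, 1) free — enough for P5, whose release restarts the cascade.
Step-by-step check of the post-grant state:
  pool = (3, 0, 1)
  P5: need (1, 0, 1) fits (3, 0, 1); releases (1, 1, 1), pool now (4, 1, 2)
  P7: need (4, 1, 2) fits (4, 1, 2); releases (0, 3, 3), pool now (4, 4, 5)
  P4: need (2, 0, 1) fits (4, 4, 5); releases (2, 0, 0), pool now (6, 4, 5)
  P6: need (6, 4, 4) fits (6, 4, 5); releases (2, 0, 3), pool now (8, 4, 8)
  P2: need (5, 4, 8) fits (8, 4, 8); releases (2, 1, 1), pool now (10, 5, 9)
  P1: need (4, 4, 9) fits (10, 5, 9); releases (1, 2, 2), pool now (11, 7, 11)


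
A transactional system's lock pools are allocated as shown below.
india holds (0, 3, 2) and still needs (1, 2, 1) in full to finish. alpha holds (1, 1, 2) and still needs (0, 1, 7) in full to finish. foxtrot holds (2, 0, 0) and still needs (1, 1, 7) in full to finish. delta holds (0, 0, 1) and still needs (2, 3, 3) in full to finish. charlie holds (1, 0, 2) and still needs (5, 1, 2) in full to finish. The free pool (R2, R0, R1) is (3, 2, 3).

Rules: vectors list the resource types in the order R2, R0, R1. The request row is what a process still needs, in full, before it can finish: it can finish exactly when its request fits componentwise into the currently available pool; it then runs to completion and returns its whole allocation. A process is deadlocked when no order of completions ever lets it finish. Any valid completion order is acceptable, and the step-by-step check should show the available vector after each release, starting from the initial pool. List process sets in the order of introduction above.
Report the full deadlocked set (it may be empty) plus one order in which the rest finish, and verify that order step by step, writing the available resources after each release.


Deadlocked: alpha, foxtrot and charlie.
Key observation: after india, delta the pool peaks at (3, 5, 6), and each blocked process is short somewhere: alpha on R1; foxtrot on R1; charlie on R2.
A valid finishing order for the others: india, delta. Walking it through:
  pool = (3, 2, 3)
  india needs (1, 2, 1) <= (3, 2, 3) -> finishes; pool += (0, 3, 2) = (3, 5, 5)
  delta needs (2, 3, 3) <= (3, 5, 5) -> finishes; pool += (0, 0, 1) = (3, 5, 6)
None of the blocked processes ever fits:
  blocked: alpha wants (0, 1, 7), pool (3, 5, 6) — not enough R1
  blocked: foxtrot wants (1, 1, 7), pool (3, 5, 6) — not enough R1
  blocked: charlie wants (5, 1, 2), pool (3, 5, 6) — not enough R2


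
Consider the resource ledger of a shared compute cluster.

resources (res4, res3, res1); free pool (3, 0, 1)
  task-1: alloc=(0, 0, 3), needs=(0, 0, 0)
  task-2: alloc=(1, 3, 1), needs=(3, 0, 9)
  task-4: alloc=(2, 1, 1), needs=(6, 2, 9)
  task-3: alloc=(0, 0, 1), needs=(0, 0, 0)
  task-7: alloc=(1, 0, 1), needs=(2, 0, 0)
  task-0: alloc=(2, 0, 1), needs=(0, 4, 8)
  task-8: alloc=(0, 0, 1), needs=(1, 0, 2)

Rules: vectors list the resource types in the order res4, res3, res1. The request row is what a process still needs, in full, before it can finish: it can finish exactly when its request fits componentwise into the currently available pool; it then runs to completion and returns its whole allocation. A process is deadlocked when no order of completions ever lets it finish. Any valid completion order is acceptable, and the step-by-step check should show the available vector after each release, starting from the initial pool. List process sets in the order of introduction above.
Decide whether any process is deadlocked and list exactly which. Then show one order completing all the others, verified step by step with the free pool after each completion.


Deadlocked: task-2, task-4 and task-0.
Key observation: even finishing task-3, task-1, task-8, task-7 leaves just (4, 0, 7) free — too little res1 for any of the remaining processes.
One completion order for the rest: task-3, task-1, task-8, task-7. Walking it through:
  pool = (3, 0, 1)
  run task-3 (needs (0, 0, 0), free (3, 0, 1)); after release of (0, 0, 1) the pool is (3, 0, 2)
  run task-1 (needs (0, 0, 0), free (3, 0, 2)); after release of (0, 0, 3) the pool is (3, 0, 5)
  run task-8 (needs (1, 0, 2), free (3, 0, 5)); after release of (0, 0, 1) the pool is (3, 0, 6)
  run task-7 (needs (2, 0, 0), free (3, 0, 6)); after release of (1, 0, 1) the pool is (4, 0, 7)
None of the blocked processes ever fits:
  blocked: task-2 wants (3, 0, 9), pool (4, 0, 7) — not enough res1
  blocked: task-4 wants (6, 2, 9), pool (4, 0, 7) — not enough res4, res3 and res1
  blocked: task-0 wants (0, 4, 8), pool (4, 0, 7) — not enough res3 and res1


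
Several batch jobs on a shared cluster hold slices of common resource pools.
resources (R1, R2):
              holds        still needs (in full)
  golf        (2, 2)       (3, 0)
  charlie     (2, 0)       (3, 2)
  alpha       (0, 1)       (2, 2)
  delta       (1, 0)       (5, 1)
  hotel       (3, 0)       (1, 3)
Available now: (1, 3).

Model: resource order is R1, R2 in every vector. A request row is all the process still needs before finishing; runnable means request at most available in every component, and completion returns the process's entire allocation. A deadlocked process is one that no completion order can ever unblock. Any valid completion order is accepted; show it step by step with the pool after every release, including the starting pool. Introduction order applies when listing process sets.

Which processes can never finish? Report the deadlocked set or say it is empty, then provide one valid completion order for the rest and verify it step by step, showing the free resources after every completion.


Nothing here is deadlocked.
Key observation: no deadlock: hotel fits now, and the freed resources carry the rest through.
The rest can finish in the order hotel, golf, delta, alpha, charlie. Verifying each step:
  pool = (1, 3)
  hotel: need (1, 3) fits (1, 3); releases (3, 0), pool now (4, 3)
  golf: need (3, 0) fits (4, 3); releases (2, 2), pool now (6, 5)
  delta: need (5, 1) fits (6, 5); releases (1, 0), pool now (7, 5)
  alpha: need (2, 2) fits (7, 5); releases (0, 1), pool now (7, 6)
  charlie: need (3, 2) fits (7, 6); releases (2, 0), pool now (9, 6)


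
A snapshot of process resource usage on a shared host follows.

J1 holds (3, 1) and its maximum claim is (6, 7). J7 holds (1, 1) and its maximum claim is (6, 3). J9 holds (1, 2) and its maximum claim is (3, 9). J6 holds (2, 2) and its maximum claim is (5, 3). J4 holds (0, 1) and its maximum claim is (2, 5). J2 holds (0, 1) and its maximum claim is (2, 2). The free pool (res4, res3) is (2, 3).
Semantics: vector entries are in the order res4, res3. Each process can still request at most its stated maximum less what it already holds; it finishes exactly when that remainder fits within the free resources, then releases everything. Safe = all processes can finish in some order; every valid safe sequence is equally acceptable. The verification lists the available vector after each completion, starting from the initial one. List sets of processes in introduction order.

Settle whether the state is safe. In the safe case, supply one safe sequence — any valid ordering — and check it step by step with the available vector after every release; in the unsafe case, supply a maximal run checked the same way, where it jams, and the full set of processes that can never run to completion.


The state is UNSAFE.
Key observation: after J2, J4 the pool peaks at (2, 5), and each blocked process is short somewhere: J1 on res4, res3; J7 on res4; J9 on res3; J6 on res4.
A maximal execution: J2, J4 — then nothing else fits. Step-by-step check:
  pool = (2, 3)
  run J2 (needs (2, 1), free (2, 3)); after release of (0, 1) the pool is (2, 4)
  run J4 (needs (2, 4), free (2, 4)); after release of (0, 1) the pool is (2, 5)
  J1 still needs (3, 6) but only (2, 5) is free — short on res4 and res3
  J7 still needs (5, 2) but only (2, 5) is free — short on res4
  J9 still needs (2, 7) but only (2, 5) is free — short on res3
  J6 still needs (3, 1) but only (2, 5) is free — short on res4
Permanently blocked: J1, J7, J9 and J6.


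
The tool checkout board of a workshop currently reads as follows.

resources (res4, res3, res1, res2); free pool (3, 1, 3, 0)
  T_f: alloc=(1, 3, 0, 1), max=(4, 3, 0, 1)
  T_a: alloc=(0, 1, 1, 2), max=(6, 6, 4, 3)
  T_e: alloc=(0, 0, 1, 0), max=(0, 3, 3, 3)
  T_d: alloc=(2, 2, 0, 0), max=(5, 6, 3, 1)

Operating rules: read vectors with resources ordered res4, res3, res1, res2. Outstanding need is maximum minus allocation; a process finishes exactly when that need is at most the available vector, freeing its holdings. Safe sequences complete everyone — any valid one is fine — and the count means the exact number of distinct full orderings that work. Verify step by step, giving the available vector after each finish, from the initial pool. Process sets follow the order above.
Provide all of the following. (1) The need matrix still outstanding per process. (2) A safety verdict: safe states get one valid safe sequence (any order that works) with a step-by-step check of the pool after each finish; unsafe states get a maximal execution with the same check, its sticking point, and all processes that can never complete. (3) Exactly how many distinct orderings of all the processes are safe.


(1) Need matrix, components ordered res4, res3, res1, res2:
  T_f: (3, 0, 0, 0)
  T_a: (6, 5, 3, 1)
  T_e: (0, 3, 2, 3)
  T_d: (3, 4, 3, 1)
(2) The state is SAFE; one workable sequence: T_f, T_d, T_a, T_e.
Key observation: the first exact fit in this order is T_f — it needs (3, 0, 0, 0) with (3, 1, 3, 0) free, meeting a requested resource to the last unit.
Verifying each step:
  pool = (3, 1, 3, 0)
  run T_f (needs (3, 0, 0, 0), free (3, 1, 3, 0)); after release of (1, 3, 0, 1) the pool is (4, 4, 3, 1)
  run T_d (needs (3, 4, 3, 1), free (4, 4, 3, 1)); after release of (2, 2, 0, 0) the pool is (6, 6, 3, 1)
  run T_a (needs (6, 5, 3, 1), free (6, 6, 3, 1)); after release of (0, 1, 1, 2) the pool is (6, 7, 4, 3)
  run T_e (needs (0, 3, 2, 3), free (6, 7, 4, 3)); after release of (0, 0, 1, 0) the pool is (6, 7, 5, 3)
(3) Precisely 1 of the possible complete orderings is a safe sequence.


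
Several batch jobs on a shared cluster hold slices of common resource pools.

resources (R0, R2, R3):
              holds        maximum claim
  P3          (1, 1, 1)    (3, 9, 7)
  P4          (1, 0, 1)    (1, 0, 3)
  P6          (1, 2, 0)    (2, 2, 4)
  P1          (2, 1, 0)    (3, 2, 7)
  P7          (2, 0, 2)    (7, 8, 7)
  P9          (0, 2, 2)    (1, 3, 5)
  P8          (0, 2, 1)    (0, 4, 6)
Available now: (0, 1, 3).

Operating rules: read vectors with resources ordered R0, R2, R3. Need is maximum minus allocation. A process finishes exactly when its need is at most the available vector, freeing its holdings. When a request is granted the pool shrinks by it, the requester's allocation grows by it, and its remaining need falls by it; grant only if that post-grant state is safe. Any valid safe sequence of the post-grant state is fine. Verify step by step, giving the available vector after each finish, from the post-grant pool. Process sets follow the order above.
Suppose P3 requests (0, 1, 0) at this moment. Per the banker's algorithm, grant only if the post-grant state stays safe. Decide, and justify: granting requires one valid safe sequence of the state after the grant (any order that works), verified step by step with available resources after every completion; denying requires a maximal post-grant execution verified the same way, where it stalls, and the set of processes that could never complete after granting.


GRANT. The post-grant state is safe; one safe sequence: P4, P6, P9, P8, P1, P3, P7.
Key observation: after the grant the pool drops to (0, 0, 3), which still lets P4 finish first and unwind the rest.
Verifying the post-grant state step by step:
  pool = (0, 0, 3)
  P4: need (0, 0, 2) fits (0, 0, 3); releases (1, 0, 1), pool now (1, 0, 4)
  P6: need (1, 0, 4) fits (1, 0, 4); releases (1, 2, 0), pool now (2, 2, 4)
  P9: need (1, 1, 3) fits (2, 2, 4); releases (0, 2, 2), pool now (2, 4, 6)
  P8: need (0, 2, 5) fits (2, 4, 6); releases (0, 2, 1), pool now (2, 6, 7)
  P1: need (1, 1, 7) fits (2, 6, 7); releases (2, 1, 0), pool now (4, 7, 7)
  P3: need (2, 7, 6) fits (4, 7, 7); releases (1, 2, 1), pool now (5, 9, 8)
  P7: need (5, 8, 5) fits (5, 9, 8); releases (2, 0, 2), pool now (7, 9, 10)


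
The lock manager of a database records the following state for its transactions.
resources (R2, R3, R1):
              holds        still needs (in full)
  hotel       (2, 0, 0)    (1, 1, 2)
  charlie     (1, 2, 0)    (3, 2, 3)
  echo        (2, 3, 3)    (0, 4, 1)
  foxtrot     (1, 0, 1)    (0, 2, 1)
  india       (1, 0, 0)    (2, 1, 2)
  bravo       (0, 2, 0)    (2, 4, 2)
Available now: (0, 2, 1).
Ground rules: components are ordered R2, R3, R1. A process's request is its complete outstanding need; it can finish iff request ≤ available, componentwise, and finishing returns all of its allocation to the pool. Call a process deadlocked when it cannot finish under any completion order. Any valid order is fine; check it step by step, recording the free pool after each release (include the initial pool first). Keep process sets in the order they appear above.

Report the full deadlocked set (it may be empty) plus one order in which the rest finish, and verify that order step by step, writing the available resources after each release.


The deadlocked set is charlie, echo and bravo.
Key observation: after foxtrot, hotel, india the pool peaks at (4, 2, 2), and each blocked process is short somewhere: charlie on R1; echo on R3; bravo on R3.
The rest can finish in the order foxtrot, hotel, india. Walking it through:
  pool = (0, 2, 1)
  run foxtrot (needs (0, 2, 1), free (0, 2, 1)); after release of (1, 0, 1) the pool is (1, 2, 2)
  run hotel (needs (1, 1, 2), free (1, 2, 2)); after release of (2, 0, 0) the pool is (3, 2, 2)
  run india (needs (2, 1, 2), free (3, 2, 2)); after release of (1, 0, 0) the pool is (4, 2, 2)
The stuck group stays short no matter what:
  blocked: charlie wants (3, 2, 3), pool (4, 2, 2) — not enough R1
  blocked: echo wants (0, 4, 1), pool (4, 2, 2) — not enough R3
  blocked: bravo wants (2, 4, 2), pool (4, 2, 2) — not enough R3


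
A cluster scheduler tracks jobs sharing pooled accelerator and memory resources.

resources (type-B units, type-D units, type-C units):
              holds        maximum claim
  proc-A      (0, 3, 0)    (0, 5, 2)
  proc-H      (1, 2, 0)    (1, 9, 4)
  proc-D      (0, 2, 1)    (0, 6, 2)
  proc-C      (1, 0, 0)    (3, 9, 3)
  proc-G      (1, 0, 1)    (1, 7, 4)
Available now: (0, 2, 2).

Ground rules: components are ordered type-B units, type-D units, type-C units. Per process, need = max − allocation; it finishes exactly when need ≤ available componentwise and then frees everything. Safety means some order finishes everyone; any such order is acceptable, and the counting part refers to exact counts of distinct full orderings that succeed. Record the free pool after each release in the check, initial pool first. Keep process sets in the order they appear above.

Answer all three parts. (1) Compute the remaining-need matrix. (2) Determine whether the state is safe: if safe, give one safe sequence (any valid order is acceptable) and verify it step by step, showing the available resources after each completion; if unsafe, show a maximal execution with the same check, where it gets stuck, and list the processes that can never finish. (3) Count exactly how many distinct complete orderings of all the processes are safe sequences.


(1) Outstanding need per process (order type-B units, type-D units, type-C units):
  proc-A: (0, 2, 2)
  proc-H: (0, 7, 4)
  proc-D: (0, 4, 1)
  proc-C: (2, 9, 3)
  proc-G: (0, 7, 3)
(2) SAFE — a valid safe sequence is proc-A, proc-D, proc-G, proc-H, proc-C.
Key observation: the order's first zero-slack moment is proc-A ((0, 2, 2) needed, (0, 2, 2) free — a requested resource with nothing to spare).
Check, step by step:
  pool = (0, 2, 2)
  proc-A: need (0, 2, 2) fits (0, 2, 2); releases (0, 3, 0), pool now (0, 5, 2)
  proc-D: need (0, 4, 1) fits (0, 5, 2); releases (0, 2, 1), pool now (0, 7, 3)
  proc-G: need (0, 7, 3) fits (0, 7, 3); releases (1, 0, 1), pool now (1, 7, 4)
  proc-H: need (0, 7, 4) fits (1, 7, 4); releases (1, 2, 0), pool now (2, 9, 4)
  proc-C: need (2, 9, 3) fits (2, 9, 4); releases (1, 0, 0), pool now (3, 9, 4)
(3) The exact count: 1 of the possible complete orderings is a safe sequence.


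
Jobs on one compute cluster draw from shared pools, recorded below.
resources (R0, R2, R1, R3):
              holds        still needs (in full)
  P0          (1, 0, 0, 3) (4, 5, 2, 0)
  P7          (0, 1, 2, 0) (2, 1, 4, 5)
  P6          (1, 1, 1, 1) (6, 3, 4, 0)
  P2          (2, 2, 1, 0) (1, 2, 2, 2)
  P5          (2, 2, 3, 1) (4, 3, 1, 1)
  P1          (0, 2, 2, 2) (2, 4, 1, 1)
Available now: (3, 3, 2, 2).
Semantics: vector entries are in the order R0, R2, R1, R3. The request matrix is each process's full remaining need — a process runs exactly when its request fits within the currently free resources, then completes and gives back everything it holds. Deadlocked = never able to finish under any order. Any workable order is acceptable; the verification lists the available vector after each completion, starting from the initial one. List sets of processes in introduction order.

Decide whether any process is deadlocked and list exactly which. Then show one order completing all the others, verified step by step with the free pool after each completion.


The deadlocked set is empty.
Key observation: P2 can run right away; the returned allocation unlocks the remaining processes in turn.
A valid finishing order for the others: P2, P5, P0, P1, P6, P7. Check, step by step:
  pool = (3, 3, 2, 2)
  run P2 (needs (1, 2, 2, 2), free (3, 3, 2, 2)); after release of (2, 2, 1, 0) the pool is (5, 5, 3, 2)
  run P5 (needs (4, 3, 1, 1), free (5, 5, 3, 2)); after release of (2, 2, 3, 1) the pool is (7, 7, 6, 3)
  run P0 (needs (4, 5, 2, 0), free (7, 7, 6, 3)); after release of (1, 0, 0, 3) the pool is (8, 7, 6, 6)
  run P1 (needs (2, 4, 1, 1), free (8, 7, 6, 6)); after release of (0, 2, 2, 2) the pool is (8, 9, 8, 8)
  run P6 (needs (6, 3, 4, 0), free (8, 9, 8, 8)); after release of (1, 1, 1, 1) the pool is (9, 10, 9, 9)
  run P7 (needs (2, 1, 4, 5), free (9, 10, 9, 9)); after release of (0, 1, 2, 0) the pool is (9, 11, 11, 9)


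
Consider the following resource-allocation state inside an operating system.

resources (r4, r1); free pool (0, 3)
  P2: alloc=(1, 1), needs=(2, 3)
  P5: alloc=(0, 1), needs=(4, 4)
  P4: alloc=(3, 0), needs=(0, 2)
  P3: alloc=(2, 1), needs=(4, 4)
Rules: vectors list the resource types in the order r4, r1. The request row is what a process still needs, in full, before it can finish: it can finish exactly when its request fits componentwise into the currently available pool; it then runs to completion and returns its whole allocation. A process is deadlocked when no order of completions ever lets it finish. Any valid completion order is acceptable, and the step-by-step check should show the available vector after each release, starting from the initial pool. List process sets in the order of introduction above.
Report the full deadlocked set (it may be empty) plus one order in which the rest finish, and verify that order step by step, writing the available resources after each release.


No process is deadlocked.
Key observation: there is always a runnable process — P4 first — so the state unwinds completely.
A valid finishing order for the others: P4, P2, P3, P5. Walking it through:
  pool = (0, 3)
  run P4 (needs (0, 2), free (0, 3)); after release of (3, 0) the pool is (3, 3)
  run P2 (needs (2, 3), free (3, 3)); after release of (1, 1) the pool is (4, 4)
  run P3 (needs (4, 4), free (4, 4)); after release of (2, 1) the pool is (6, 5)
  run P5 (needs (4, 4), free (6, 5)); after release of (0, 1) the pool is (6, 6)


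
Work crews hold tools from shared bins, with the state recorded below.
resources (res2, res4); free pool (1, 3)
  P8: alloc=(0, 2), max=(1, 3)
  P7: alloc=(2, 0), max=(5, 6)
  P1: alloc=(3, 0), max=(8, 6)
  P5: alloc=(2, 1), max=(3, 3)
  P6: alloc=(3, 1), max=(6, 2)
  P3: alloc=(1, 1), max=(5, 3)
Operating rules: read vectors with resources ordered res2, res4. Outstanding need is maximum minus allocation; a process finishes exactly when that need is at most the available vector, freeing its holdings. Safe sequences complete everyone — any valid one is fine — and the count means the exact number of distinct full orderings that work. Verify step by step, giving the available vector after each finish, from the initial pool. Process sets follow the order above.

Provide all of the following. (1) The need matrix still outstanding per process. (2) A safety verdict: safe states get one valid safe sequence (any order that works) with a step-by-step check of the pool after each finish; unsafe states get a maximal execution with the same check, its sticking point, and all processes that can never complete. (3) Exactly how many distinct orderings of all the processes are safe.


(1) Remaining need (order res2, res4):
  P8: (1, 1)
  P7: (3, 6)
  P1: (5, 6)
  P5: (1, 2)
  P6: (3, 1)
  P3: (4, 2)
(2) SAFE, for example via the order P8, P5, P6, P7, P1, P3.
Key observation: at P8 the run first touches a limit — (1, 1) against (1, 3), exact on a resource it actually requests.
Walking it through:
  pool = (1, 3)
  run P8 (needs (1, 1), free (1, 3)); after release of (0, 2) the pool is (1, 5)
  run P5 (needs (1, 2), free (1, 5)); after release of (2, 1) the pool is (3, 6)
  run P6 (needs (3, 1), free (3, 6)); after release of (3, 1) the pool is (6, 7)
  run P7 (needs (3, 6), free (6, 7)); after release of (2, 0) the pool is (8, 7)
  run P1 (needs (5, 6), free (8, 7)); after release of (3, 0) the pool is (11, 7)
  run P3 (needs (4, 2), free (11, 7)); after release of (1, 1) the pool is (12, 8)
(3) Exactly 36 of the possible complete orderings are safe sequences.


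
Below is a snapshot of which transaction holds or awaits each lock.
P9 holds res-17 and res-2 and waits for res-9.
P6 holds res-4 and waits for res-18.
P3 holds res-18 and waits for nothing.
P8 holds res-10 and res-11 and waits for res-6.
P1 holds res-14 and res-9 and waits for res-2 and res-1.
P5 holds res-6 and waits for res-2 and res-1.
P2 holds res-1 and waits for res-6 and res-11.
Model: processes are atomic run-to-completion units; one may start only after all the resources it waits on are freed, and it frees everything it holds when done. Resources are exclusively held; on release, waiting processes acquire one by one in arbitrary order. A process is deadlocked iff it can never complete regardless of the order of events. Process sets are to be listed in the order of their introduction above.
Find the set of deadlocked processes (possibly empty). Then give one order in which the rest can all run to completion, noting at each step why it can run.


Deadlocked set: P9, P8, P1, P5 and P2.
Key observation: the wait chain closes on itself along P9 -> P1 -> P9; P8, P5 and P2 are caught in further circular waits.
One completion order for the rest: P3, P6.
Check, step by step:
  P3: no waits; runs immediately, freeing res-18
  P6 waits on res-18 — all released -> runs and releases res-4


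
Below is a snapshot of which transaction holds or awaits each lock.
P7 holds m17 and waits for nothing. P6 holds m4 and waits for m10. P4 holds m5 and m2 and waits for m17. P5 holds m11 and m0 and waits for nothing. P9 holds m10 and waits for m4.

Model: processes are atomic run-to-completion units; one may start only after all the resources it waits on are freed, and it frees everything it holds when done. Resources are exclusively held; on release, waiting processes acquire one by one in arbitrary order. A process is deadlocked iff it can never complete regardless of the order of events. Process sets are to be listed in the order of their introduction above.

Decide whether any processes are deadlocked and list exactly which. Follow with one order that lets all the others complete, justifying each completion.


Deadlocked: P6 and P9.
Key observation: along P6 -> P9 -> P6, each member waits on what the next one holds — a deadlock; no other process is dragged down with it.
The rest can finish in the order P7, P5, P4.
Step-by-step check:
  P7 waits on nothing -> runs at once and releases m17
  P5 waits on nothing -> runs at once and releases m11 and m0
  P4: everything it awaited (m17) is free; runs, freeing m5 and m2


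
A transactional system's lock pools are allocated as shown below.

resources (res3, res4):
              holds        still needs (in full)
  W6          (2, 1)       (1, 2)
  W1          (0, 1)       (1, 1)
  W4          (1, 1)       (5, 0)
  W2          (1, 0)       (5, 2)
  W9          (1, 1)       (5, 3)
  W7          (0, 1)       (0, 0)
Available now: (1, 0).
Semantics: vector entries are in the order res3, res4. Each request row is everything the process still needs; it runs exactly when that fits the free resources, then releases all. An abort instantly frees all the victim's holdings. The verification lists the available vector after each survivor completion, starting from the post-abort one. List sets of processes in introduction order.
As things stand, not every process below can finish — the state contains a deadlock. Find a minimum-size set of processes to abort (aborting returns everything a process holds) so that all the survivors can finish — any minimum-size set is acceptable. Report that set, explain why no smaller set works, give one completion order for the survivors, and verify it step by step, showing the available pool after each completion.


Abort W2 and W9.
Key observation: the deadlocked W4 becomes finishable only because W2 and W9 released (2, 1); it completes at step 4 below.
No one abort is enough; case by case: W6 alone leaves W4 blocked (short on res3); W1 alone leaves W4 blocked (short on res3); W4 alone leaves W2 blocked (short on res3); W2 alone leaves W4 blocked (short on res3); W9 alone leaves W4 blocked (short on res3); W7 alone leaves W4 blocked (short on res3).
One survivor order: W7, W6, W1, W4. Step-by-step check (post-abort pool first):
  pool = (3, 1)
  W7: need (0, 0) fits (3, 1); releases (0, 1), pool now (3, 2)
  W6: need (1, 2) fits (3, 2); releases (2, 1), pool now (5, 3)
  W1: need (1, 1) fits (5, 3); releases (0, 1), pool now (5, 4)
  W4: need (5, 0) fits (5, 4); releases (1, 1), pool now (6, 5)
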